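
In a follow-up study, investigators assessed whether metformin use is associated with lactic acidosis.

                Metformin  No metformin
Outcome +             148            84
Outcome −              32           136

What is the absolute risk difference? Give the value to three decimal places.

Reading the table with exposure as columns: a = 148 (Metformin, case), b = 32 (Metformin, non-case), c = 84 (No metformin, case), d = 136.
Risk in exposed = 148/180 = 0.822222; risk in unexposed = 84/220 = 0.381818.
Risk difference = 0.822222 − 0.381818 = 0.440404

0.440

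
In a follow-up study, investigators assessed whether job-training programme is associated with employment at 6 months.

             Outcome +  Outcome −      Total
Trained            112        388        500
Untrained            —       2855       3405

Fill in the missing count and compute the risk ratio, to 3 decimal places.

The missing cell is in the unexposed row: 3405 − 2855 = 550.
So a = 112, b = 388, c = 550, d = 2855.
RR = [a/(a+b)] / [c/(c+d)] = (112/500) / (550/3405) = 0.22400/0.16153 = 1.38676

1.387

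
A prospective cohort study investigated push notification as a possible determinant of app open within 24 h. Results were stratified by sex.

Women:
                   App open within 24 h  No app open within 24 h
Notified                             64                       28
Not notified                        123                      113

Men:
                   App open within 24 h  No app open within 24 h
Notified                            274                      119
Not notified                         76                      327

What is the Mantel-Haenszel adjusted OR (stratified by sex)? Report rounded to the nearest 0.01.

6.16

OR_MH = Σ(aᵢdᵢ/nᵢ) / Σ(bᵢcᵢ/nᵢ), where nᵢ is the stratum total.
Stratum 1 (Women): n = 328; a·d/n = 64·113/328 = 22.0488; b·c/n = 28·123/328 = 10.5000
Stratum 2 (Men): n = 796; a·d/n = 274·327/796 = 112.5603; b·c/n = 119·76/796 = 11.3618
OR_MH = (22.0488 + 112.5603) / (10.5000 + 11.3618) = 134.6091 / 21.8618 = 6.15727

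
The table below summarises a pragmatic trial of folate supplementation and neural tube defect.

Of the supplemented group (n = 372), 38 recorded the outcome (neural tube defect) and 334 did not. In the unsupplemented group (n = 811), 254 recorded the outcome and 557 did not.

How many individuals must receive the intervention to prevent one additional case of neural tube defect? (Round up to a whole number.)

Risk in treated group = 38/372 = 0.10215; risk in control = 254/811 = 0.31319.
Absolute risk reduction = 0.31319 − 0.10215 = 0.21104
NNT = 1 / ARR = 1 / 0.21104 = 4.738 → round up → 5

5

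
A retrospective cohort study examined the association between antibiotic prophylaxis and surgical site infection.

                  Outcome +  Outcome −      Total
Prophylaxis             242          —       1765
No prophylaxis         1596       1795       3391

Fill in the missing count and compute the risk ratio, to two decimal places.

The missing cell is in the exposed row: 1765 − 242 = 1523.
So a = 242, b = 1523, c = 1596, d = 1795.
RR = [a/(a+b)] / [c/(c+d)] = (242/1765) / (1596/3391) = 0.13711/0.47066 = 0.29132

0.29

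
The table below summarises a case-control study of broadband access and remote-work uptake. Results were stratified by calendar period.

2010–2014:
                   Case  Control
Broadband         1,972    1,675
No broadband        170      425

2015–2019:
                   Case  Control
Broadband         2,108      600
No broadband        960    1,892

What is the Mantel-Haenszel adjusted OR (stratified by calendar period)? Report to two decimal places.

5.36

OR_MH = Σ(aᵢdᵢ/nᵢ) / Σ(bᵢcᵢ/nᵢ), where nᵢ is the stratum total.
Stratum 1 (2010–2014): n = 4242; a·d/n = 1972·425/4242 = 197.5719; b·c/n = 1675·170/4242 = 67.1264
Stratum 2 (2015–2019): n = 5560; a·d/n = 2108·1892/5560 = 717.3266; b·c/n = 600·960/5560 = 103.5971
OR_MH = (197.5719 + 717.3266) / (67.1264 + 103.5971) = 914.8985 / 170.7235 = 5.35895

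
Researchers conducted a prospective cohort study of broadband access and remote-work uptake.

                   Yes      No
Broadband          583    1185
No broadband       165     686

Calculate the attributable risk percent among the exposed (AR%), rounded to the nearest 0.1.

Cells: a = 583, b = 1185, c = 165, d = 686.
Risk in exposed = 583/1768 = 0.32975; risk in unexposed = 165/851 = 0.19389.
RR = 0.32975/0.19389 = 1.70072
AR% = (RR − 1)/RR × 100 = (1.70072 − 1)/1.70072 × 100 = 41.2013%

41.2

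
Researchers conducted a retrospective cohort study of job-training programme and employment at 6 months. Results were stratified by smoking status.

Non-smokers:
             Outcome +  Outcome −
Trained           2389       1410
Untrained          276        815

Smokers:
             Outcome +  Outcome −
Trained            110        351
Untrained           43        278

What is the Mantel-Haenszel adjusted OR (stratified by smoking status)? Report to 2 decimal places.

4.42

OR_MH = Σ(aᵢdᵢ/nᵢ) / Σ(bᵢcᵢ/nᵢ), where nᵢ is the stratum total.
Stratum 1 (Non-smokers): n = 4890; a·d/n = 2389·815/4890 = 398.1667; b·c/n = 1410·276/4890 = 79.5828
Stratum 2 (Smokers): n = 782; a·d/n = 110·278/782 = 39.1049; b·c/n = 351·43/782 = 19.3005
OR_MH = (398.1667 + 39.1049) / (79.5828 + 19.3005) = 437.2715 / 98.8833 = 4.42210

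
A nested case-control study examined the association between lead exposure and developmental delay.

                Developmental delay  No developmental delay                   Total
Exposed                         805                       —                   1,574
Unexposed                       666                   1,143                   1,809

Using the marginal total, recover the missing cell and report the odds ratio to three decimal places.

The missing cell is in the exposed row: 1574 − 805 = 769.
So a = 805, b = 769, c = 666, d = 1143.
OR = (a·d)/(b·c) = (805 × 1143) / (769 × 666) = 920115 / 512154 = 1.79656

1.797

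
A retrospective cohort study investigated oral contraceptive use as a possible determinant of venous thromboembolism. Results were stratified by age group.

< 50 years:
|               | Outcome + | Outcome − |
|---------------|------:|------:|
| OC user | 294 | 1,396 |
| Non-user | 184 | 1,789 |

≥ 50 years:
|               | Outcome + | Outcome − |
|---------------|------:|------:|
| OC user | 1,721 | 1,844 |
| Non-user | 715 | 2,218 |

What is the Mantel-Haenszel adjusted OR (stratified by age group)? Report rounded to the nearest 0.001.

2.677

OR_MH = Σ(aᵢdᵢ/nᵢ) / Σ(bᵢcᵢ/nᵢ), where nᵢ is the stratum total.
Stratum 1 (< 50 years): n = 3663; a·d/n = 294·1789/3663 = 143.5889; b·c/n = 1396·184/3663 = 70.1239
Stratum 2 (≥ 50 years): n = 6498; a·d/n = 1721·2218/6498 = 587.4389; b·c/n = 1844·715/6498 = 202.9024
OR_MH = (143.5889 + 587.4389) / (70.1239 + 202.9024) = 731.0278 / 273.0264 = 2.67750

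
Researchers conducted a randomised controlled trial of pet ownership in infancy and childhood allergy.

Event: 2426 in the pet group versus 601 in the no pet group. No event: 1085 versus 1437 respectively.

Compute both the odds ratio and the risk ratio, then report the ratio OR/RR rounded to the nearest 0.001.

From the description: a = 2426, b = 1085, c = 601, d = 1437.
OR = (2426·1437)/(1085·601) = 3486162/652085 = 5.34618
Risk in exposed = 2426/3511 = 0.69097; risk in unexposed = 601/2038 = 0.29490; RR = 2.34309
OR/RR = 5.34618 / 2.34309 = 2.28167
The outcome is not rare, so the OR lies further from 1 than the RR.

2.282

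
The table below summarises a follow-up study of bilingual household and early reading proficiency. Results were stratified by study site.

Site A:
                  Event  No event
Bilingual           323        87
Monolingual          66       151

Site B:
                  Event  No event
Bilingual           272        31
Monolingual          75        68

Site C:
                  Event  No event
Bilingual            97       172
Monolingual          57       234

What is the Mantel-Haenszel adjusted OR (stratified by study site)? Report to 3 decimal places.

OR_MH = Σ(aᵢdᵢ/nᵢ) / Σ(bᵢcᵢ/nᵢ), where nᵢ is the stratum total.
Stratum 1 (Site A): n = 627; a·d/n = 323·151/627 = 77.7879; b·c/n = 87·66/627 = 9.1579
Stratum 2 (Site B): n = 446; a·d/n = 272·68/446 = 41.4709; b·c/n = 31·75/446 = 5.2130
Stratum 3 (Site C): n = 560; a·d/n = 97·234/560 = 40.5321; b·c/n = 172·57/560 = 17.5071
OR_MH = (77.7879 + 41.4709 + 40.5321) / (9.1579 + 5.2130 + 17.5071) = 159.7909 / 31.8780 = 5.01257

5.013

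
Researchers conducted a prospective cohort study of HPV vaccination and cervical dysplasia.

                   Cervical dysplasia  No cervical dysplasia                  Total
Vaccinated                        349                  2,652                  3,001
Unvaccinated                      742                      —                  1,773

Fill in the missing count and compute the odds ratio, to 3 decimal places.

0.183

The missing cell is in the unexposed row: 1773 − 742 = 1031.
So a = 349, b = 2652, c = 742, d = 1031.
OR = (a·d)/(b·c) = (349 × 1031) / (2652 × 742) = 359819 / 1967784 = 0.18285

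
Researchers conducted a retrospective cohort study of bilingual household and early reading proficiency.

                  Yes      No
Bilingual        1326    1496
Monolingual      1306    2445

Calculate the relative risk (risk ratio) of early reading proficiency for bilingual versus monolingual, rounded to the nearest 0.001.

Cells: a = 1326, b = 1496, c = 1306, d = 2445.
Risk in exposed = 1326/2822 = 0.46988; risk in unexposed = 1306/3751 = 0.34817.
RR = 0.46988 / 0.34817 = 1.34955
The risk among the exposed is 1.35 times that among the unexposed.

1.350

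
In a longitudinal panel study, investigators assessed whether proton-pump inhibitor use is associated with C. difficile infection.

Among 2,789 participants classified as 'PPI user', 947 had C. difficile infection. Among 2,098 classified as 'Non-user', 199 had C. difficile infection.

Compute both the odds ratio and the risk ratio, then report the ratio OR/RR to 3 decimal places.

From the description: a = 947, b = 1842, c = 199, d = 1899.
OR = (947·1899)/(1842·199) = 1798353/366558 = 4.90605
Risk in exposed = 947/2789 = 0.33955; risk in unexposed = 199/2098 = 0.09485; RR = 3.57976
OR/RR = 4.90605 / 3.57976 = 1.37050
The outcome is not rare, so the OR lies further from 1 than the RR.

1.370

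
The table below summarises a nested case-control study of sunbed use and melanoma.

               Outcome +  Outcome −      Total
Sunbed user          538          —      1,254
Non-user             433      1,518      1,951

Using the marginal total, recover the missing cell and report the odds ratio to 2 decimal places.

The missing cell is in the exposed row: 1254 − 538 = 716.
So a = 538, b = 716, c = 433, d = 1518.
OR = (a·d)/(b·c) = (538 × 1518) / (716 × 433) = 816684 / 310028 = 2.63423

2.63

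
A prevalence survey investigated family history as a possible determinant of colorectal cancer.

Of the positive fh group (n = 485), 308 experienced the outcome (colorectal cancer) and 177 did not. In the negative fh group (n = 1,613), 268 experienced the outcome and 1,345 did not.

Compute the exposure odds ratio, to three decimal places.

8.733

From the description: a = 308, b = 177, c = 268, d = 1345.
OR = (a·d)/(b·c) = (308 × 1345) / (177 × 268) = 414260 / 47436 = 8.73303
The odds of colorectal cancer are about 8.73 times as high in the positive fh group.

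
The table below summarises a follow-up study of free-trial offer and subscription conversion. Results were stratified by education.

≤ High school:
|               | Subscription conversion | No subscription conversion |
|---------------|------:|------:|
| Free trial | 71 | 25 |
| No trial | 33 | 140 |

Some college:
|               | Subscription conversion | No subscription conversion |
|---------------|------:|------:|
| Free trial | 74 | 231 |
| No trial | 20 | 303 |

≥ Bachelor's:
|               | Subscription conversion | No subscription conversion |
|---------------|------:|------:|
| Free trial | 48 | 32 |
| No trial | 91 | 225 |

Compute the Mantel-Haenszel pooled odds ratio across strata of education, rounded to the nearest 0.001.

OR_MH = Σ(aᵢdᵢ/nᵢ) / Σ(bᵢcᵢ/nᵢ), where nᵢ is the stratum total.
Stratum 1 (≤ High school): n = 269; a·d/n = 71·140/269 = 36.9517; b·c/n = 25·33/269 = 3.0669
Stratum 2 (Some college): n = 628; a·d/n = 74·303/628 = 35.7038; b·c/n = 231·20/628 = 7.3567
Stratum 3 (≥ Bachelor's): n = 396; a·d/n = 48·225/396 = 27.2727; b·c/n = 32·91/396 = 7.3535
OR_MH = (36.9517 + 35.7038 + 27.2727) / (3.0669 + 7.3567 + 7.3535) = 99.9282 / 17.7771 = 5.62116

5.621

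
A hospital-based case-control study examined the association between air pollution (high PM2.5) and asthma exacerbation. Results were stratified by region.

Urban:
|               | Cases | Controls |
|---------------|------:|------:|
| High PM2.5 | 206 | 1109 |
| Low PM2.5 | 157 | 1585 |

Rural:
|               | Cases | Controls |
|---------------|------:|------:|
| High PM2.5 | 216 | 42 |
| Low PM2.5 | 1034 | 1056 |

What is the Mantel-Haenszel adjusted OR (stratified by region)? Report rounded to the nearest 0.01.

OR_MH = Σ(aᵢdᵢ/nᵢ) / Σ(bᵢcᵢ/nᵢ), where nᵢ is the stratum total.
Stratum 1 (Urban): n = 3057; a·d/n = 206·1585/3057 = 106.8073; b·c/n = 1109·157/3057 = 56.9555
Stratum 2 (Rural): n = 2348; a·d/n = 216·1056/2348 = 97.1448; b·c/n = 42·1034/2348 = 18.4957
OR_MH = (106.8073 + 97.1448) / (56.9555 + 18.4957) = 203.9521 / 75.4513 = 2.70310

2.70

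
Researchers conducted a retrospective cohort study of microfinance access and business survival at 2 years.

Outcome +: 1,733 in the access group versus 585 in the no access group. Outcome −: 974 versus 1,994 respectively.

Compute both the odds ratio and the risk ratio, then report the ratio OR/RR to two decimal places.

From the description: a = 1733, b = 974, c = 585, d = 1994.
OR = (1733·1994)/(974·585) = 3455602/569790 = 6.06469
Risk in exposed = 1733/2707 = 0.64019; risk in unexposed = 585/2579 = 0.22683; RR = 2.82232
OR/RR = 6.06469 / 2.82232 = 2.14884
The outcome is not rare, so the OR lies further from 1 than the RR.

2.15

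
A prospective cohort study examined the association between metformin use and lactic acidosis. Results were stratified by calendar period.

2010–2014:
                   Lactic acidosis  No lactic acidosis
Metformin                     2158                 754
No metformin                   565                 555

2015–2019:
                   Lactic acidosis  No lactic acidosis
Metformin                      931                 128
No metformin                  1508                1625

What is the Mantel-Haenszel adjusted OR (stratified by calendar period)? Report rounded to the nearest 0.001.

4.337

OR_MH = Σ(aᵢdᵢ/nᵢ) / Σ(bᵢcᵢ/nᵢ), where nᵢ is the stratum total.
Stratum 1 (2010–2014): n = 4032; a·d/n = 2158·555/4032 = 297.0461; b·c/n = 754·565/4032 = 105.6572
Stratum 2 (2015–2019): n = 4192; a·d/n = 931·1625/4192 = 360.8958; b·c/n = 128·1508/4192 = 46.0458
OR_MH = (297.0461 + 360.8958) / (105.6572 + 46.0458) = 657.9419 / 151.7030 = 4.33704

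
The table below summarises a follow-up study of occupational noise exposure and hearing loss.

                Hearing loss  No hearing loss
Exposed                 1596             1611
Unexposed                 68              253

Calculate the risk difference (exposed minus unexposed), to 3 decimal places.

0.286

Cells: a = 1596, b = 1611, c = 68, d = 253.
Risk in exposed = 1596/3207 = 0.497661; risk in unexposed = 68/321 = 0.211838.
Risk difference = 0.497661 − 0.211838 = 0.285823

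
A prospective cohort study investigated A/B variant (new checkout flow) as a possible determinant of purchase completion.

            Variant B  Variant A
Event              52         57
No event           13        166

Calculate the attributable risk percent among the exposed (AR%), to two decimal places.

Reading the table with exposure as columns: a = 52 (Variant B, case), b = 13 (Variant B, non-case), c = 57 (Variant A, case), d = 166.
Risk in exposed = 52/65 = 0.80000; risk in unexposed = 57/223 = 0.25561.
RR = 0.80000/0.25561 = 3.12982
AR% = (RR − 1)/RR × 100 = (3.12982 − 1)/3.12982 × 100 = 68.0493%

68.05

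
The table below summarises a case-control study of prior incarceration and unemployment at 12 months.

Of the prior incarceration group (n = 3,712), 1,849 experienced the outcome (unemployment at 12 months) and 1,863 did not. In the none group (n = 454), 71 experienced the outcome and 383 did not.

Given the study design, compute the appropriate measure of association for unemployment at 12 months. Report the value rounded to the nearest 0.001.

5.354

From the description: a = 1849, b = 1863, c = 71, d = 383.
This is a case-control study: participants were sampled on outcome status, so risks in the source population cannot be estimated directly — relative risk is not valid here. The odds ratio is the appropriate measure.
OR = (a·d)/(b·c) = (1849 × 383) / (1863 × 71) = 708167 / 132273 = 5.35383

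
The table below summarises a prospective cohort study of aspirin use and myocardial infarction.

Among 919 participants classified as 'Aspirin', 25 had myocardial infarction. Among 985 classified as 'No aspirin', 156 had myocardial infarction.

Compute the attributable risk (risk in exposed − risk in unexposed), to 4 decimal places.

-0.1312

From the description: a = 25, b = 894, c = 156, d = 829.
Risk in exposed = 25/919 = 0.027203; risk in unexposed = 156/985 = 0.158376.
Risk difference = 0.027203 − 0.158376 = -0.131172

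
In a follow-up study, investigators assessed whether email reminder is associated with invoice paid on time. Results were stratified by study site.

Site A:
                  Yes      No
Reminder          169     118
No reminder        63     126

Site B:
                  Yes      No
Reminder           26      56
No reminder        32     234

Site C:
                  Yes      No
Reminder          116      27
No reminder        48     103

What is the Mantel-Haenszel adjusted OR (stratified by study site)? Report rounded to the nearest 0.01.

4.09

OR_MH = Σ(aᵢdᵢ/nᵢ) / Σ(bᵢcᵢ/nᵢ), where nᵢ is the stratum total.
Stratum 1 (Site A): n = 476; a·d/n = 169·126/476 = 44.7353; b·c/n = 118·63/476 = 15.6176
Stratum 2 (Site B): n = 348; a·d/n = 26·234/348 = 17.4828; b·c/n = 56·32/348 = 5.1494
Stratum 3 (Site C): n = 294; a·d/n = 116·103/294 = 40.6395; b·c/n = 27·48/294 = 4.4082
OR_MH = (44.7353 + 17.4828 + 40.6395) / (15.6176 + 5.1494 + 4.4082) = 102.8575 / 25.1752 = 4.08566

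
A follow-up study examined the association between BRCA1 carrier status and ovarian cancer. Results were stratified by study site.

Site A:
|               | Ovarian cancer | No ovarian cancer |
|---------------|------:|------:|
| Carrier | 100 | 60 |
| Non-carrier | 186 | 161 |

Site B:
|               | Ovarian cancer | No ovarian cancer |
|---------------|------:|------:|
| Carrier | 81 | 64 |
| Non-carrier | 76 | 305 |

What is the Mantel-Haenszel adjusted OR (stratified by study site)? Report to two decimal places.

2.52

OR_MH = Σ(aᵢdᵢ/nᵢ) / Σ(bᵢcᵢ/nᵢ), where nᵢ is the stratum total.
Stratum 1 (Site A): n = 507; a·d/n = 100·161/507 = 31.7554; b·c/n = 60·186/507 = 22.0118
Stratum 2 (Site B): n = 526; a·d/n = 81·305/526 = 46.9677; b·c/n = 64·76/526 = 9.2471
OR_MH = (31.7554 + 46.9677) / (22.0118 + 9.2471) = 78.7231 / 31.2590 = 2.51842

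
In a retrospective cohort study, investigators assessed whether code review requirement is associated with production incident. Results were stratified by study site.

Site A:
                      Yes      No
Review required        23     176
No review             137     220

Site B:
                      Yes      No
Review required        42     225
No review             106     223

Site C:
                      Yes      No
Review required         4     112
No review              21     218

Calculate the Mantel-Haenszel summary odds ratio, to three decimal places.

0.303

OR_MH = Σ(aᵢdᵢ/nᵢ) / Σ(bᵢcᵢ/nᵢ), where nᵢ is the stratum total.
Stratum 1 (Site A): n = 556; a·d/n = 23·220/556 = 9.1007; b·c/n = 176·137/556 = 43.3669
Stratum 2 (Site B): n = 596; a·d/n = 42·223/596 = 15.7148; b·c/n = 225·106/596 = 40.0168
Stratum 3 (Site C): n = 355; a·d/n = 4·218/355 = 2.4563; b·c/n = 112·21/355 = 6.6254
OR_MH = (9.1007 + 15.7148 + 2.4563) / (43.3669 + 40.0168 + 6.6254) = 27.2718 / 90.0090 = 0.30299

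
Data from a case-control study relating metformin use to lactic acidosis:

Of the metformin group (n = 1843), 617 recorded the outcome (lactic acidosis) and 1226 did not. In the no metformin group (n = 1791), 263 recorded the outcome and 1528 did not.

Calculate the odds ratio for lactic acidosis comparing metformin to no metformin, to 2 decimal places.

From the description: a = 617, b = 1226, c = 263, d = 1528.
OR = (a·d)/(b·c) = (617 × 1528) / (1226 × 263) = 942776 / 322438 = 2.92390
The odds of lactic acidosis are about 2.92 times as high in the metformin group.

2.92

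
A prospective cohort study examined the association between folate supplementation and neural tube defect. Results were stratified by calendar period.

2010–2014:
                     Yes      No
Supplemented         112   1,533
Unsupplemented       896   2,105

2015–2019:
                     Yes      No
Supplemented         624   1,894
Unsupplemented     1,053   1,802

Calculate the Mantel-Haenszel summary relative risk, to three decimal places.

RR_MH = Σ(aᵢ·n₀ᵢ/nᵢ) / Σ(cᵢ·n₁ᵢ/nᵢ), with n₁ᵢ = aᵢ+bᵢ (exposed), n₀ᵢ = cᵢ+dᵢ (unexposed), nᵢ = n₁ᵢ+n₀ᵢ.
Stratum 1 (2010–2014): n₁ = 1645, n₀ = 3001, n = 4646; a·n₀/n = 112·3001/4646 = 72.3444; c·n₁/n = 896·1645/4646 = 317.2449
Stratum 2 (2015–2019): n₁ = 2518, n₀ = 2855, n = 5373; a·n₀/n = 624·2855/5373 = 331.5690; c·n₁/n = 1053·2518/5373 = 493.4774
RR_MH = (72.3444 + 331.5690) / (317.2449 + 493.4774) = 403.9133 / 810.7223 = 0.49821

0.498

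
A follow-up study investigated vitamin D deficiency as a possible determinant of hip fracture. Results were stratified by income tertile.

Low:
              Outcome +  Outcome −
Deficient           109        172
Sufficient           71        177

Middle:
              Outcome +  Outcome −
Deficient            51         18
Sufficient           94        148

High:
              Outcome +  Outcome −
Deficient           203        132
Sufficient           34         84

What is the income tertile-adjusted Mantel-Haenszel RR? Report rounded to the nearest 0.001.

RR_MH = Σ(aᵢ·n₀ᵢ/nᵢ) / Σ(cᵢ·n₁ᵢ/nᵢ), with n₁ᵢ = aᵢ+bᵢ (exposed), n₀ᵢ = cᵢ+dᵢ (unexposed), nᵢ = n₁ᵢ+n₀ᵢ.
Stratum 1 (Low): n₁ = 281, n₀ = 248, n = 529; a·n₀/n = 109·248/529 = 51.1002; c·n₁/n = 71·281/529 = 37.7146
Stratum 2 (Middle): n₁ = 69, n₀ = 242, n = 311; a·n₀/n = 51·242/311 = 39.6849; c·n₁/n = 94·69/311 = 20.8553
Stratum 3 (High): n₁ = 335, n₀ = 118, n = 453; a·n₀/n = 203·118/453 = 52.8786; c·n₁/n = 34·335/453 = 25.1435
RR_MH = (51.1002 + 39.6849 + 52.8786) / (37.7146 + 20.8553 + 25.1435) = 143.6637 / 83.7133 = 1.71614

1.716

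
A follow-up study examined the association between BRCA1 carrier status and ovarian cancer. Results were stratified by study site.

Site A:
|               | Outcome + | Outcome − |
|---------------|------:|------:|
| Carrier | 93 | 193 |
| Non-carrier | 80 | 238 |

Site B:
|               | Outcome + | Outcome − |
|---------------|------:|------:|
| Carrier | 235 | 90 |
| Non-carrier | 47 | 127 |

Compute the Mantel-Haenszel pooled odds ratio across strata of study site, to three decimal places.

2.834

OR_MH = Σ(aᵢdᵢ/nᵢ) / Σ(bᵢcᵢ/nᵢ), where nᵢ is the stratum total.
Stratum 1 (Site A): n = 604; a·d/n = 93·238/604 = 36.6457; b·c/n = 193·80/604 = 25.5629
Stratum 2 (Site B): n = 499; a·d/n = 235·127/499 = 59.8096; b·c/n = 90·47/499 = 8.4770
OR_MH = (36.6457 + 59.8096) / (25.5629 + 8.4770) = 96.4553 / 34.0399 = 2.83360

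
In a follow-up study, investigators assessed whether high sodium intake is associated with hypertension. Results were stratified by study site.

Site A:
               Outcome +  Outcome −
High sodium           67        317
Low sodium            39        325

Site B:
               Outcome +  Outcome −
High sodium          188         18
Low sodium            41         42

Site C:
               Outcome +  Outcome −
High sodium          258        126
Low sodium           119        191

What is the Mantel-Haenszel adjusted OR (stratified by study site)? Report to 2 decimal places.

3.13

OR_MH = Σ(aᵢdᵢ/nᵢ) / Σ(bᵢcᵢ/nᵢ), where nᵢ is the stratum total.
Stratum 1 (Site A): n = 748; a·d/n = 67·325/748 = 29.1110; b·c/n = 317·39/748 = 16.5281
Stratum 2 (Site B): n = 289; a·d/n = 188·42/289 = 27.3218; b·c/n = 18·41/289 = 2.5536
Stratum 3 (Site C): n = 694; a·d/n = 258·191/694 = 71.0058; b·c/n = 126·119/694 = 21.6052
OR_MH = (29.1110 + 27.3218 + 71.0058) / (16.5281 + 2.5536 + 21.6052) = 127.4385 / 40.6869 = 3.13218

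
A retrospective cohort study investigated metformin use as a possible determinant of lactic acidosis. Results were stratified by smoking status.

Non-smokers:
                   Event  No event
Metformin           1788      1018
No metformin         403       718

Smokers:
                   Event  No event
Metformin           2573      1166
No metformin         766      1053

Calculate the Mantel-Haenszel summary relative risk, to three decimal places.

RR_MH = Σ(aᵢ·n₀ᵢ/nᵢ) / Σ(cᵢ·n₁ᵢ/nᵢ), with n₁ᵢ = aᵢ+bᵢ (exposed), n₀ᵢ = cᵢ+dᵢ (unexposed), nᵢ = n₁ᵢ+n₀ᵢ.
Stratum 1 (Non-smokers): n₁ = 2806, n₀ = 1121, n = 3927; a·n₀/n = 1788·1121/3927 = 510.4018; c·n₁/n = 403·2806/3927 = 287.9598
Stratum 2 (Smokers): n₁ = 3739, n₀ = 1819, n = 5558; a·n₀/n = 2573·1819/5558 = 842.0811; c·n₁/n = 766·3739/5558 = 515.3066
RR_MH = (510.4018 + 842.0811) / (287.9598 + 515.3066) = 1352.4830 / 803.2664 = 1.68373

1.684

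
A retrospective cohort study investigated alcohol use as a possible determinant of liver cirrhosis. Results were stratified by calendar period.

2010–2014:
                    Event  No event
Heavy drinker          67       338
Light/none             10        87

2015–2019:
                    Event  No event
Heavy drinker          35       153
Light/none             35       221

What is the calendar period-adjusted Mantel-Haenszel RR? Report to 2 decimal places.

1.45

RR_MH = Σ(aᵢ·n₀ᵢ/nᵢ) / Σ(cᵢ·n₁ᵢ/nᵢ), with n₁ᵢ = aᵢ+bᵢ (exposed), n₀ᵢ = cᵢ+dᵢ (unexposed), nᵢ = n₁ᵢ+n₀ᵢ.
Stratum 1 (2010–2014): n₁ = 405, n₀ = 97, n = 502; a·n₀/n = 67·97/502 = 12.9462; c·n₁/n = 10·405/502 = 8.0677
Stratum 2 (2015–2019): n₁ = 188, n₀ = 256, n = 444; a·n₀/n = 35·256/444 = 20.1802; c·n₁/n = 35·188/444 = 14.8198
RR_MH = (12.9462 + 20.1802) / (8.0677 + 14.8198) = 33.1264 / 22.8875 = 1.44735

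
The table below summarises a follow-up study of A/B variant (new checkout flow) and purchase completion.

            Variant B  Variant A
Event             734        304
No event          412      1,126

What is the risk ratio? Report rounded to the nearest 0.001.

3.013

Reading the table with exposure as columns: a = 734 (Variant B, case), b = 412 (Variant B, non-case), c = 304 (Variant A, case), d = 1126.
Risk in exposed = 734/1146 = 0.64049; risk in unexposed = 304/1430 = 0.21259.
RR = 0.64049 / 0.21259 = 3.01282
The risk among the exposed is 3.01 times that among the unexposed.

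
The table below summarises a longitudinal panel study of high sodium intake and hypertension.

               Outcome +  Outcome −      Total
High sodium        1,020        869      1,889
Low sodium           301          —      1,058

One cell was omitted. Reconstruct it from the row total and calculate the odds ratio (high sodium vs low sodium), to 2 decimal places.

The missing cell is in the unexposed row: 1058 − 301 = 757.
So a = 1020, b = 869, c = 301, d = 757.
OR = (a·d)/(b·c) = (1020 × 757) / (869 × 301) = 772140 / 261569 = 2.95196

2.95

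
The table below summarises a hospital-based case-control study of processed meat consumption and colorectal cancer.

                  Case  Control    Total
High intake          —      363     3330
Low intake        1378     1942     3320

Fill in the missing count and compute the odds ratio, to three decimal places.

The missing cell is in the exposed row: 3330 − 363 = 2967.
So a = 2967, b = 363, c = 1378, d = 1942.
OR = (a·d)/(b·c) = (2967 × 1942) / (363 × 1378) = 5761914 / 500214 = 11.51890

11.519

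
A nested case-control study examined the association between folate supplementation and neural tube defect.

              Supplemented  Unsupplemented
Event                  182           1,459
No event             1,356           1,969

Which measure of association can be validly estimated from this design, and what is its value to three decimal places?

Reading the table with exposure as columns: a = 182 (Supplemented, case), b = 1356 (Supplemented, non-case), c = 1459 (Unsupplemented, case), d = 1969.
This is a nested case-control study: participants were sampled on outcome status, so risks in the source population cannot be estimated directly — relative risk is not valid here. The odds ratio is the appropriate measure.
OR = (a·d)/(b·c) = (182 × 1969) / (1356 × 1459) = 358358 / 1978404 = 0.18113

0.181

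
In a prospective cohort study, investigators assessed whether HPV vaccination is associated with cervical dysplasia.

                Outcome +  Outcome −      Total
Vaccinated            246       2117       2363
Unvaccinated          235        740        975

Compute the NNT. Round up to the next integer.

Risk in treated group = 246/2363 = 0.10410; risk in control = 235/975 = 0.24103.
Absolute risk reduction = 0.24103 − 0.10410 = 0.13692
NNT = 1 / ARR = 1 / 0.13692 = 7.303 → round up → 8

8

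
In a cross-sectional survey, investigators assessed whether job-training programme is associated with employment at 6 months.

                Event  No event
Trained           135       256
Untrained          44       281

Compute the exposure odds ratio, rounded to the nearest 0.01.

3.37

Cells: a = 135, b = 256, c = 44, d = 281.
OR = (a·d)/(b·c) = (135 × 281) / (256 × 44) = 37935 / 11264 = 3.36781
The odds of employment at 6 months are about 3.37 times as high in the trained group.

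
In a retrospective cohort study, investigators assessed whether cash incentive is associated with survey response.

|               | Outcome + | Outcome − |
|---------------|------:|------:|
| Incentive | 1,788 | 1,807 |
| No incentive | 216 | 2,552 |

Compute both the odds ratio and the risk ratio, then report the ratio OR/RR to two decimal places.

1.83

Cells: a = 1788, b = 1807, c = 216, d = 2552.
OR = (1788·2552)/(1807·216) = 4562976/390312 = 11.69059
Risk in exposed = 1788/3595 = 0.49736; risk in unexposed = 216/2768 = 0.07803; RR = 6.37354
OR/RR = 11.69059 / 6.37354 = 1.83424
The outcome is not rare, so the OR lies further from 1 than the RR.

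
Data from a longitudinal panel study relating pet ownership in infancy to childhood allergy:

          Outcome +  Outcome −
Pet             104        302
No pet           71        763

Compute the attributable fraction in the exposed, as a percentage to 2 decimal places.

66.77

Cells: a = 104, b = 302, c = 71, d = 763.
Risk in exposed = 104/406 = 0.25616; risk in unexposed = 71/834 = 0.08513.
RR = 0.25616/0.08513 = 3.00895
AR% = (RR − 1)/RR × 100 = (3.00895 − 1)/3.00895 × 100 = 66.7658%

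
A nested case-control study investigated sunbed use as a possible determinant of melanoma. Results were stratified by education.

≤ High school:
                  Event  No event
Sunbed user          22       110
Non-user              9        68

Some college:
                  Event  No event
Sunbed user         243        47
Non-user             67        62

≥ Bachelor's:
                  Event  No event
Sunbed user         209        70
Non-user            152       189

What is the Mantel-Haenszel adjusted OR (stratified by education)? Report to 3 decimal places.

3.632

OR_MH = Σ(aᵢdᵢ/nᵢ) / Σ(bᵢcᵢ/nᵢ), where nᵢ is the stratum total.
Stratum 1 (≤ High school): n = 209; a·d/n = 22·68/209 = 7.1579; b·c/n = 110·9/209 = 4.7368
Stratum 2 (Some college): n = 419; a·d/n = 243·62/419 = 35.9570; b·c/n = 47·67/419 = 7.5155
Stratum 3 (≥ Bachelor's): n = 620; a·d/n = 209·189/620 = 63.7113; b·c/n = 70·152/620 = 17.1613
OR_MH = (7.1579 + 35.9570 + 63.7113) / (4.7368 + 7.5155 + 17.1613) = 106.8262 / 29.4136 = 3.63186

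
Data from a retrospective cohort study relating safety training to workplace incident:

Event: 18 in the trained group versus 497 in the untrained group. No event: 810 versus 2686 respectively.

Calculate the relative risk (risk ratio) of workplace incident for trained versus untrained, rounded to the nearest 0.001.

From the description: a = 18, b = 810, c = 497, d = 2686.
Risk in exposed = 18/828 = 0.02174; risk in unexposed = 497/3183 = 0.15614.
RR = 0.02174 / 0.15614 = 0.13923
The risk is 86% lower among the exposed than among the unexposed.

0.139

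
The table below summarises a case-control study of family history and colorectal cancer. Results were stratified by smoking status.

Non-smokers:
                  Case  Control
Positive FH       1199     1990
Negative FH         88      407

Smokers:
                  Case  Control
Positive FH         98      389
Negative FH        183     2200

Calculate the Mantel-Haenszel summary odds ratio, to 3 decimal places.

2.870

OR_MH = Σ(aᵢdᵢ/nᵢ) / Σ(bᵢcᵢ/nᵢ), where nᵢ is the stratum total.
Stratum 1 (Non-smokers): n = 3684; a·d/n = 1199·407/3684 = 132.4628; b·c/n = 1990·88/3684 = 47.5353
Stratum 2 (Smokers): n = 2870; a·d/n = 98·2200/2870 = 75.1220; b·c/n = 389·183/2870 = 24.8038
OR_MH = (132.4628 + 75.1220) / (47.5353 + 24.8038) = 207.5848 / 72.3391 = 2.86961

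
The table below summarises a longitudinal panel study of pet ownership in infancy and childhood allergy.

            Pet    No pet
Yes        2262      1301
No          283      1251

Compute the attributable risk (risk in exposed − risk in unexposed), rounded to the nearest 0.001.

Reading the table with exposure as columns: a = 2262 (Pet, case), b = 283 (Pet, non-case), c = 1301 (No pet, case), d = 1251.
Risk in exposed = 2262/2545 = 0.888802; risk in unexposed = 1301/2552 = 0.509796.
Risk difference = 0.888802 − 0.509796 = 0.379005

0.379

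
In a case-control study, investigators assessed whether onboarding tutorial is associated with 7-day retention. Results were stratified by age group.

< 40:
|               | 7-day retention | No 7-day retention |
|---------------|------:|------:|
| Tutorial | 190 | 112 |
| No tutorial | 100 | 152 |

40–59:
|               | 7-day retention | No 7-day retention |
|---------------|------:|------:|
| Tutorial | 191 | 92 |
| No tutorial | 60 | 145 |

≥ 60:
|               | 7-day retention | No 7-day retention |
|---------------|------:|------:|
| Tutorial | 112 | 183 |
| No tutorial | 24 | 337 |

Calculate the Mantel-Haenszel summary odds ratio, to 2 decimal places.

4.35

OR_MH = Σ(aᵢdᵢ/nᵢ) / Σ(bᵢcᵢ/nᵢ), where nᵢ is the stratum total.
Stratum 1 (< 40): n = 554; a·d/n = 190·152/554 = 52.1300; b·c/n = 112·100/554 = 20.2166
Stratum 2 (40–59): n = 488; a·d/n = 191·145/488 = 56.7520; b·c/n = 92·60/488 = 11.3115
Stratum 3 (≥ 60): n = 656; a·d/n = 112·337/656 = 57.5366; b·c/n = 183·24/656 = 6.6951
OR_MH = (52.1300 + 56.7520 + 57.5366) / (20.2166 + 11.3115 + 6.6951) = 166.4186 / 38.2232 = 4.35386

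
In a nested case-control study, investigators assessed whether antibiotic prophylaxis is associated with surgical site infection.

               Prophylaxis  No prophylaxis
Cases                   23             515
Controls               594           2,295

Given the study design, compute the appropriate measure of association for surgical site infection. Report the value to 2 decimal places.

Reading the table with exposure as columns: a = 23 (Prophylaxis, case), b = 594 (Prophylaxis, non-case), c = 515 (No prophylaxis, case), d = 2295.
This is a nested case-control study: participants were sampled on outcome status, so risks in the source population cannot be estimated directly — relative risk is not valid here. The odds ratio is the appropriate measure.
OR = (a·d)/(b·c) = (23 × 2295) / (594 × 515) = 52785 / 305910 = 0.17255

0.17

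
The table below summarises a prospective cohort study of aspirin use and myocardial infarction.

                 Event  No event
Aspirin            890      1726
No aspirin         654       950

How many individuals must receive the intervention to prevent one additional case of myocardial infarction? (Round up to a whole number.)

15

Risk in treated group = 890/2616 = 0.34021; risk in control = 654/1604 = 0.40773.
Absolute risk reduction = 0.40773 − 0.34021 = 0.06752
NNT = 1 / ARR = 1 / 0.06752 = 14.811 → round up → 15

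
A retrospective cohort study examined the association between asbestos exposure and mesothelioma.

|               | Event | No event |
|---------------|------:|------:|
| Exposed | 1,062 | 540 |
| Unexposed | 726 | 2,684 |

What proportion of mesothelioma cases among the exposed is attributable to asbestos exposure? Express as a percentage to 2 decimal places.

67.88

Cells: a = 1062, b = 540, c = 726, d = 2684.
Risk in exposed = 1062/1602 = 0.66292; risk in unexposed = 726/3410 = 0.21290.
RR = 0.66292/0.21290 = 3.11372
AR% = (RR − 1)/RR × 100 = (3.11372 − 1)/3.11372 × 100 = 67.8841%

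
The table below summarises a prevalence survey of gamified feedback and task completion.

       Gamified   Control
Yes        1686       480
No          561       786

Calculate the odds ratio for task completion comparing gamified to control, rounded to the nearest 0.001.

4.921

Reading the table with exposure as columns: a = 1686 (Gamified, case), b = 561 (Gamified, non-case), c = 480 (Control, case), d = 786.
OR = (a·d)/(b·c) = (1686 × 786) / (561 × 480) = 1325196 / 269280 = 4.92126
The odds of task completion are about 4.92 times as high in the gamified group.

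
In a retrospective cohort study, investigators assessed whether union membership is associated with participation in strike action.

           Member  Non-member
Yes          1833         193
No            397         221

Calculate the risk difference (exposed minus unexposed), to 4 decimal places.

Reading the table with exposure as columns: a = 1833 (Member, case), b = 397 (Member, non-case), c = 193 (Non-member, case), d = 221.
Risk in exposed = 1833/2230 = 0.821973; risk in unexposed = 193/414 = 0.466184.
Risk difference = 0.821973 − 0.466184 = 0.355790

0.3558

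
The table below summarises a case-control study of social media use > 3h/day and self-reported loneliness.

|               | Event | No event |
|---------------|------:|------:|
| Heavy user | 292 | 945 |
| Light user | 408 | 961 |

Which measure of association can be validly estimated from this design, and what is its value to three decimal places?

0.728

Cells: a = 292, b = 945, c = 408, d = 961.
This is a case-control study: participants were sampled on outcome status, so risks in the source population cannot be estimated directly — relative risk is not valid here. The odds ratio is the appropriate measure.
OR = (a·d)/(b·c) = (292 × 961) / (945 × 408) = 280612 / 385560 = 0.72780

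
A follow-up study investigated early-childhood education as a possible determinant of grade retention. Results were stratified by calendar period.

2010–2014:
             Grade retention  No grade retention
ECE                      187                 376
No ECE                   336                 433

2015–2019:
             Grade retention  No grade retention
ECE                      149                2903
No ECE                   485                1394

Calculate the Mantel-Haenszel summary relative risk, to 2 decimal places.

RR_MH = Σ(aᵢ·n₀ᵢ/nᵢ) / Σ(cᵢ·n₁ᵢ/nᵢ), with n₁ᵢ = aᵢ+bᵢ (exposed), n₀ᵢ = cᵢ+dᵢ (unexposed), nᵢ = n₁ᵢ+n₀ᵢ.
Stratum 1 (2010–2014): n₁ = 563, n₀ = 769, n = 1332; a·n₀/n = 187·769/1332 = 107.9602; c·n₁/n = 336·563/1332 = 142.0180
Stratum 2 (2015–2019): n₁ = 3052, n₀ = 1879, n = 4931; a·n₀/n = 149·1879/4931 = 56.7777; c·n₁/n = 485·3052/4931 = 300.1866
RR_MH = (107.9602 + 56.7777) / (142.0180 + 300.1866) = 164.7379 / 442.2046 = 0.37254

0.37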